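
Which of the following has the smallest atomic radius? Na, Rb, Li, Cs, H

Moving right in a period, electrons are added to the same shell under a stronger nuclear pull, so atoms get smaller; moving down, a new shell is opened and atoms get larger.
All are in group 1, so atomic radius increases down the group.
The smallest atomic radius among these belongs to H.

H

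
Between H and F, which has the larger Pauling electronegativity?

F

H is in period 1, group 1; F is in period 2, group 17.
Atoms toward the upper right of the periodic table pull bonding electrons most strongly.
These span different periods and groups, so the two trends combine.
F > H: period and group pull opposite ways; the across-period shift dominates (3.98 vs 2.20).
Tabulated electronegativity (Pauling): H 2.20, F 3.98.
So F has the larger Pauling electronegativity (F > H).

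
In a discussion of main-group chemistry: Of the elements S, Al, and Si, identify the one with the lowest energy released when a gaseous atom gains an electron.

Al is in period 3, group 13; Si is in period 3, group 14; S is in period 3, group 16.
Electron affinity generally becomes more exothermic across a period toward the halogens and less exothermic down a group.
All lie in period 3, so electron affinity increases left to right.
The lowest energy released when a gaseous atom gains an electron among these belongs to Al.

Al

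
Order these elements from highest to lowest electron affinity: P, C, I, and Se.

Atoms with high Z_eff and room in the valence shell (especially the halogens) have the most exothermic electron affinities.
A diagonal step moves right (one effect) and down (the opposite effect) at once.
C > P: the two effects oppose for this pair; the down-group effect wins (122 vs 72 kJ/mol).
Se > C: the two effects oppose for this pair; the across-period effect wins (195 vs 122 kJ/mol).
I > Se: period and group pull opposite ways; the across-period shift dominates (295 vs 195 kJ/mol).
Tabulated electron affinity (kJ/mol): C 122, P 72, Se 195, I 295.
So from highest to lowest: I > Se > C > P.

I > Se > C > P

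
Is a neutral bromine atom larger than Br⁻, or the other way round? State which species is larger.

Forming Br⁻ adds 1 electron to Br. More electron–electron repulsion in the same shell, with unchanged nuclear charge, lets the cloud expand.
An anion is larger than its parent atom: Br⁻ > Br.

Br⁻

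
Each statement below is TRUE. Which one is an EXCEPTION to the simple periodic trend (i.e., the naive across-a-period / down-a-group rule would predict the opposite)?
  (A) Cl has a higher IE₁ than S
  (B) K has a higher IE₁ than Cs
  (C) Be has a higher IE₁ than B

The general trend: IE₁ increases across a period and decreases down a group.
(A) Cl (period 3, group 17) vs S (period 3, group 16): the stated order agrees with the simple trend.
(B) K (period 4, group 1) vs Cs (period 6, group 1): the stated order agrees with the simple trend.
(C) Be (period 2, group 2) vs B (period 2, group 13): the stated order contradicts the simple trend.
The exception is (C): removing B's lone 2p electron is easier than breaking Be's filled 2s².

(C)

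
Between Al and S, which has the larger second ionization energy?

The second ionization energy removes an electron from the +1 ion. For each element: Al⁺ still has 2 valence electrons; S⁺ still has 5 valence electrons.
All are still removing valence electrons, so compare the +1 ions as you would atoms: IE_2 generally rises across a period (higher Z_eff) and falls down a group (larger shell), subject to the usual subshell exceptions.
Valence configurations: Al⁺ [Ne]3s², S⁺ [Ne]3s²3p³.
The numbers (kJ/mol): Al 1817, S 2252.
Hence IE_2: Al < S.

S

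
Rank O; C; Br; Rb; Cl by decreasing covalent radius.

Atomic radius shrinks across a period as nuclear charge pulls the same shell inward, and grows down a group as new shells are added.
Here both period and group differ, so the two effects have to be weighed against each other.
C > O: both are in period 2; the period trend gives C the larger value.
Cl > C: the two effects oppose for this pair; the down-group effect wins (99 vs 75 pm).
Br > Cl: Br sits below Cl in group 17, so the down-group effect alone puts Br larger.
Rb > Br: both effects reinforce here, so Rb is clearly the larger of the two.
Approximate values (pm): C 75, O 63, Cl 99, Br 114, Rb 210.
So from largest to smallest: Rb > Br > Cl > C > O.

Rb, Br, Cl, C, O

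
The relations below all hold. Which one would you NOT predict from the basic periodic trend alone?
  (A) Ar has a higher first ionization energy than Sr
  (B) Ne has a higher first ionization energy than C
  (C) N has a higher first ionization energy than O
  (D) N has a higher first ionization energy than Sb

(C)

The general trend: first ionization energy increases across a period and decreases down a group.
(A) Ar (period 3, group 18) vs Sr (period 5, group 2): the stated order agrees with the simple trend.
(B) Ne (period 2, group 18) vs C (period 2, group 14): the stated order agrees with the simple trend.
(C) N (period 2, group 15) vs O (period 2, group 16): the stated order contradicts the simple trend.
(D) N (period 2, group 15) vs Sb (period 5, group 15): the stated order agrees with the simple trend.
The exception is (C): pairing an electron in O's 2p⁴ costs repulsion energy, so O ionizes more easily than half-filled N (2p³).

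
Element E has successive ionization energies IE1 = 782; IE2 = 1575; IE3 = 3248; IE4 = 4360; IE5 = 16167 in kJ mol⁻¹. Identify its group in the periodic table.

Look for the largest jump between consecutive ionization energies: IE5/IE4 ≈ 3.7, far larger than any earlier ratio.
That jump marks the point where a core electron is being removed. So the atom has 4 valence electrons.
A main-group element with 4 valence electrons is in group 14.

Group 14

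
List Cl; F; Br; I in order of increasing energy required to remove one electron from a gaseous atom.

I, Br, Cl, F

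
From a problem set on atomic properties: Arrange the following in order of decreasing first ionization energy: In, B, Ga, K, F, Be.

F, Be, B, Ga, In, K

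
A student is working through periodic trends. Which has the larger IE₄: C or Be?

Be

IE_4 is the cost of taking one more electron from the +3 cation: C³⁺ still has 1 valence electron; Be³⁺ is already 1 electron into the core.
Pulling an electron out of a noble-gas core costs far more than removing a remaining valence electron, so Be sits at the high end of IE_4.
Tabulated IE_4 (kJ/mol): C 6223, Be 21007.
Hence IE_4: C < Be.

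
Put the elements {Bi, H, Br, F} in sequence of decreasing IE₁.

F > H > Br > Bi

H is in period 1, group 1; F is in period 2, group 17; Br is in period 4, group 17; Bi is in period 6, group 15.
IE₁ increases left→right with effective nuclear charge and decreases top→bottom as the valence shell moves farther out.
These span different periods and groups, so the two trends combine.
Br > Bi: relative to Bi, both the across-period and down-group shifts push Br's first ionization energy up.
H > Br: period and group pull opposite ways; the down-group shift dominates (1312 vs 1140 kJ/mol).
F > H: the two effects oppose for this pair; the across-period effect wins (1681 vs 1312 kJ/mol).
Tabulated first ionization energy (kJ/mol): H 1312, F 1681, Br 1140, Bi 703.
So from highest to lowest: F > H > Br > Bi.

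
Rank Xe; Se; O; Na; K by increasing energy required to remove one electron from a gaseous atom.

IE₁ increases left→right with effective nuclear charge and decreases top→bottom as the valence shell moves farther out.
Neither a single period nor a single group — weigh both effects.
Na > K: Na sits above K in group 1, so the down-group effect alone puts Na higher.
Se > Na: period and group pull opposite ways; the across-period shift dominates (941 vs 496 kJ/mol).
Xe > Se: period and group pull opposite ways; the across-period shift dominates (1170 vs 941 kJ/mol).
O > Xe: period and group pull opposite ways; the down-group shift dominates (1314 vs 1170 kJ/mol).
Approximate values (kJ/mol): O 1314, Na 496, K 419, Se 941, Xe 1170.
So from lowest to highest: K < Na < Se < Xe < O.

K < Na < Se < Xe < O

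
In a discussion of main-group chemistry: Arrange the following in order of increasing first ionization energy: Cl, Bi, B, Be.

Be is in period 2, group 2; B is in period 2, group 13; Cl is in period 3, group 17; Bi is in period 6, group 15.
IE₁ increases left→right with effective nuclear charge and decreases top→bottom as the valence shell moves farther out.
These span different periods and groups, so the two trends combine.
B > Bi: the two effects oppose for this pair; the down-group effect wins (801 vs 703 kJ/mol).
Be > B: this pair runs against the simple trend — see the exception note.
Cl > Be: the two effects oppose for this pair; the across-period effect wins (1251 vs 900 kJ/mol).
Note the exception: Be has a higher first ionization energy than B, contrary to the simple trend — removing B's lone 2p electron is easier than breaking Be's filled 2s².
Approximate values (kJ/mol): Be 900, B 801, Cl 1251, Bi 703.
So from lowest to highest: Bi < B < Be < Cl.

Bi < B < Be < Cl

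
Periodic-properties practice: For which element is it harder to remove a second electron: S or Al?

S

After 1 electron has been removed, what remains? S⁺ still has 5 valence electrons; Al⁺ still has 2 valence electrons.
All are still removing valence electrons, so compare the +1 ions as you would atoms: IE_2 generally rises across a period (higher Z_eff) and falls down a group (larger shell), subject to the usual subshell exceptions.
Valence configurations: S⁺ [Ne]3s²3p³, Al⁺ [Ne]3s².
Approximate IE_2 values (kJ/mol): S 2252, Al 1817.
So the second ionization energies run Al < S.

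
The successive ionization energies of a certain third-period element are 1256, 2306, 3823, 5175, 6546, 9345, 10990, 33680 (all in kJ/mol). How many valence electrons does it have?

7

Look for the largest jump between consecutive ionization energies: IE8/IE7 ≈ 3.1, far larger than any earlier ratio.
That jump marks the point where a core electron is being removed. So the atom has 7 valence electrons.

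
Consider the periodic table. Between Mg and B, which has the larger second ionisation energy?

B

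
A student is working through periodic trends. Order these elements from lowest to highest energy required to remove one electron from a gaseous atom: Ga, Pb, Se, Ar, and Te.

Removing the outermost electron gets harder across a period and easier down a group.
Neither a single period nor a single group — weigh both effects.
Pb > Ga: the two effects oppose for this pair; the across-period effect wins (716 vs 579 kJ/mol).
Te > Pb: both effects reinforce here, so Te is clearly the higher of the two.
Se > Te: they share group 16; the group trend gives Se the larger value.
Ar > Se: relative to Se, both the across-period and down-group shifts push Ar's first ionization energy up.
Tabulated first ionization energy (kJ/mol): Ar 1521, Ga 579, Se 941, Te 869, Pb 716.
So from lowest to highest: Ga < Pb < Te < Se < Ar.

Ga < Pb < Te < Se < Ar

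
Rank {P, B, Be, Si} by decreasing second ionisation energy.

IE_2 is the cost of taking one more electron from the +1 cation: P⁺ still has 4 valence electrons; B⁺ still has 2 valence electrons; Be⁺ still has 1 valence electron; Si⁺ still has 3 valence electrons.
All are still removing valence electrons, so compare the +1 ions as you would atoms: IE_2 generally rises across a period (higher Z_eff) and falls down a group (larger shell), subject to the usual subshell exceptions.
Valence configurations: P⁺ [Ne]3s²3p², B⁺ [He]2s², Be⁺ [He]2s¹, Si⁺ [Ne]3s²3p¹.
Approximate IE_2 values (kJ/mol): P 1907, B 2427, Be 1757, Si 1577.
Putting it together, IE_2: Si < Be < P < B.

B > P > Be > Si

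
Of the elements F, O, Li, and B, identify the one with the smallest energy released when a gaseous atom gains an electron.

B

Li is in period 2, group 1; B is in period 2, group 13; O is in period 2, group 16; F is in period 2, group 17.
Adding an electron releases more energy for atoms nearer the top right (short of the noble gases).
All lie in period 2; the across-period trend (electron affinity increases left to right) applies, with the exception below.
Note the exception: Li has a higher electron affinity than B, contrary to the simple trend — B's ns²np¹ configuration gives only a small electron affinity — the sparsely filled np subshell binds an added electron weakly.
For reference (kJ/mol): Li 60, B 27, O 141, F 328.
The smallest energy released when a gaseous atom gains an electron among these belongs to B.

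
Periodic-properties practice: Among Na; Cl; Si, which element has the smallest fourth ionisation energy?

Si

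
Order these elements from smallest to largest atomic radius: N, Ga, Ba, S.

N is in period 2, group 15; S is in period 3, group 16; Ga is in period 4, group 13; Ba is in period 6, group 2.
Moving right in a period, electrons are added to the same shell under a stronger nuclear pull, so atoms get smaller; moving down, a new shell is opened and atoms get larger.
These span different periods and groups, so the two trends combine.
S > N: the two effects oppose for this pair; the down-group effect wins (103 vs 71 pm).
Ga > S: relative to S, both the across-period and down-group shifts push Ga's atomic radius up.
Ba > Ga: both effects reinforce here, so Ba is clearly the larger of the two.
Approximate values (pm): N 71, S 103, Ga 124, Ba 196.
So from smallest to largest: N < S < Ga < Ba.

N < S < Ga < Ba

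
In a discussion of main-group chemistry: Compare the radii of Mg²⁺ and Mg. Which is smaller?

Mg²⁺

Forming Mg²⁺ removes 2 electrons from Mg. Fewer electrons for the same nuclear charge means less shielding and a higher Z_eff on the remaining electrons, and for main-group metals the entire outer shell is lost.
A cation is smaller than its parent atom: Mg²⁺ < Mg.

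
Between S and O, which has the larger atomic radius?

S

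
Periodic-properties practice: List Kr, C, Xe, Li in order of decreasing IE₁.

Kr, Xe, C, Li

Li is in period 2, group 1; C is in period 2, group 14; Kr is in period 4, group 18; Xe is in period 5, group 18.
Removing the outermost electron gets harder across a period and easier down a group.
These span different periods and groups, so the two trends combine.
C > Li: C lies to the right of Li in period 2, so the across-period effect alone puts C higher.
Xe > C: period and group pull opposite ways; the across-period shift dominates (1170 vs 1086 kJ/mol).
Kr > Xe: Kr sits above Xe in group 18, so the down-group effect alone puts Kr higher.
Approximate values (kJ/mol): Li 520, C 1086, Kr 1351, Xe 1170.
So from highest to lowest: Kr > Xe > C > Li.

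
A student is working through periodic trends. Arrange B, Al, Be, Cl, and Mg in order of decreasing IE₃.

After 2 electrons have been removed, what remains? B²⁺ still has 1 valence electron; Al²⁺ still has 1 valence electron; Be²⁺ is the bare [He] core; Cl²⁺ still has 5 valence electrons; Mg²⁺ is the bare [Ne] core.
Breaking into a closed-shell core is much more expensive than removing a leftover valence electron — Mg and Be have the largest IE_3 here.
Valence configurations: B²⁺ [He]2s¹, Al²⁺ [Ne]3s¹, Cl²⁺ [Ne]3s²3p³.
The numbers (kJ/mol): B 3660, Al 2745, Be 14849, Cl 3822, Mg 7733.
Hence IE_3: Al < B < Cl < Mg < Be.

Be > Mg > Cl > B > Al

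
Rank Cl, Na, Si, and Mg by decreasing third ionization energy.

Mg, Na, Cl, Si

IE_3 is the cost of taking one more electron from the +2 cation: Cl²⁺ still has 5 valence electrons; Na²⁺ is already 1 electron into the core; Si²⁺ still has 2 valence electrons; Mg²⁺ is the bare [Ne] core.
Breaking into a closed-shell core is much more expensive than removing a leftover valence electron — Na and Mg have the largest IE_3 here.
Valence configurations: Cl²⁺ [Ne]3s²3p³, Si²⁺ [Ne]3s².
The numbers (kJ/mol): Cl 3822, Na 6910, Si 3232, Mg 7733.
Overall IE_3 order: Si < Cl < Na < Mg.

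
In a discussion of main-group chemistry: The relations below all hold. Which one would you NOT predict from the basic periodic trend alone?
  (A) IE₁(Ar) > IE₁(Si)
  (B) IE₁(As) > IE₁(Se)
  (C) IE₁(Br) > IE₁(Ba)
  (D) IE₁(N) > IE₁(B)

(B)

The general trend: first ionisation energy increases across a period and decreases down a group.
(A) Ar (period 3, group 18) vs Si (period 3, group 14): the stated order agrees with the simple trend.
(B) As (period 4, group 15) vs Se (period 4, group 16): the stated order contradicts the simple trend.
(C) Br (period 4, group 17) vs Ba (period 6, group 2): the stated order agrees with the simple trend.
(D) N (period 2, group 15) vs B (period 2, group 13): the stated order agrees with the simple trend.
The exception is (B): Se (4p⁴) ionizes more easily than half-filled As (4p³).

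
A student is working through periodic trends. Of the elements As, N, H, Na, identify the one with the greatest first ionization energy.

First ionization energy rises across a period (greater Z_eff holds electrons more tightly) and falls down a group (valence electrons are farther from the nucleus).
Here both period and group differ, so the two effects have to be weighed against each other.
As > Na: the two effects oppose for this pair; the across-period effect wins (947 vs 496 kJ/mol).
H > As: the two effects oppose for this pair; the down-group effect wins (1312 vs 947 kJ/mol).
N > H: period and group pull opposite ways; the across-period shift dominates (1402 vs 1312 kJ/mol).
Tabulated first ionization energy (kJ/mol): H 1312, N 1402, Na 496, As 947.
The greatest first ionization energy among these belongs to N.

N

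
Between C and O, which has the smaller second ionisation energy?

C

Consider each +1 ion: C⁺ still has 3 valence electrons; O⁺ still has 5 valence electrons.
All are still removing valence electrons, so compare the +1 ions as you would atoms: IE_2 generally rises across a period (higher Z_eff) and falls down a group (larger shell), subject to the usual subshell exceptions.
Valence configurations: C⁺ [He]2s²2p¹, O⁺ [He]2s²2p³.
Tabulated IE_2 (kJ/mol): C 2353, O 3388.
So the second ionization energies run C < O.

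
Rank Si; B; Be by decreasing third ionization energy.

Be > B > Si

The third ionization energy removes an electron from the +2 ion. For each element: Si²⁺ still has 2 valence electrons; B²⁺ still has 1 valence electron; Be²⁺ is the bare [He] core.
Pulling an electron out of a noble-gas core costs far more than removing a remaining valence electron, so Be sits at the high end of IE_3.
Valence configurations: Si²⁺ [Ne]3s², B²⁺ [He]2s¹.
Tabulated IE_3 (kJ/mol): Si 3232, B 3660, Be 14849.
Hence IE_3: Si < B < Be.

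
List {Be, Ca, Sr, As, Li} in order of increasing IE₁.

Li < Sr < Ca < Be < As

IE₁ increases left→right with effective nuclear charge and decreases top→bottom as the valence shell moves farther out.
Neither a single period nor a single group — weigh both effects.
Sr > Li: the two effects oppose for this pair; the across-period effect wins (550 vs 520 kJ/mol).
Ca > Sr: Ca sits above Sr in group 2, so the down-group effect alone puts Ca higher.
Be > Ca: Be sits above Ca in group 2, so the down-group effect alone puts Be higher.
As > Be: the two effects oppose for this pair; the across-period effect wins (947 vs 900 kJ/mol).
Tabulated first ionization energy (kJ/mol): Li 520, Be 900, Ca 590, As 947, Sr 550.
So from lowest to highest: Li < Sr < Ca < Be < As.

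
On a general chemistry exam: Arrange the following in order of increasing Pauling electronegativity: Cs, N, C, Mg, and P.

Cs < Mg < P < C < N

C is in period 2, group 14; N is in period 2, group 15; Mg is in period 3, group 2; P is in period 3, group 15; Cs is in period 6, group 1.
EN rises left→right (higher Z_eff, smaller atoms) and falls top→bottom (larger, more shielded atoms).
These span different periods and groups, so the two trends combine.
Mg > Cs: both effects reinforce here, so Mg is clearly the higher of the two.
P > Mg: both are in period 3; the period trend gives P the larger value.
C > P: period and group pull opposite ways; the down-group shift dominates (2.55 vs 2.19).
N > C: both are in period 2; the period trend gives N the larger value.
For reference (Pauling): C 2.55, N 3.04, Mg 1.31, P 2.19, Cs 0.79.
So from lowest to highest: Cs < Mg < P < C < N.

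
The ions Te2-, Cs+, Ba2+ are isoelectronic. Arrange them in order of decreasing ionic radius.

All of these have 54 electrons, so size is governed by nuclear charge alone: the more protons, the stronger the pull on the same electron cloud, and the smaller the ion.
Nuclear charges: Ba2+ (Z=56), Cs+ (Z=55), Te2- (Z=52).
Largest to smallest: Te2- > Cs+ > Ba2+.

Te2- > Cs+ > Ba2+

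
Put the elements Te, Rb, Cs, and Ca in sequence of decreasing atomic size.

Cs, Rb, Ca, Te

Atomic radius shrinks across a period as nuclear charge pulls the same shell inward, and grows down a group as new shells are added.
Neither a single period nor a single group — weigh both effects.
Ca > Te: period and group pull opposite ways; the across-period shift dominates (171 vs 136 pm).
Rb > Ca: relative to Ca, both the across-period and down-group shifts push Rb's atomic radius up.
Cs > Rb: Cs sits below Rb in group 1, so the down-group effect alone puts Cs larger.
Approximate values (pm): Ca 171, Rb 210, Te 136, Cs 232.
So from largest to smallest: Cs > Rb > Ca > Te.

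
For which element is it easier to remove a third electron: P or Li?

P

After 2 electrons have been removed, what remains? P²⁺ still has 3 valence electrons; Li²⁺ is already 1 electron into the core.
Breaking into a closed-shell core is much more expensive than removing a leftover valence electron — Li has the largest IE_3 here.
The numbers (kJ/mol): P 2914, Li 11815.
So the third ionization energies run P < Li.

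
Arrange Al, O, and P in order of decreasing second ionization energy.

O > P > Al

The second ionization energy removes an electron from the +1 ion. For each element: Al⁺ still has 2 valence electrons; O⁺ still has 5 valence electrons; P⁺ still has 4 valence electrons.
All are still removing valence electrons, so compare the +1 ions as you would atoms: IE_2 generally rises across a period (higher Z_eff) and falls down a group (larger shell), subject to the usual subshell exceptions.
Valence configurations: Al⁺ [Ne]3s², O⁺ [He]2s²2p³, P⁺ [Ne]3s²3p².
The numbers (kJ/mol): Al 1817, O 3388, P 1907.
Overall IE_2 order: Al < P < O.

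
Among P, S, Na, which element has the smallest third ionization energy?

P

IE_3 is the cost of taking one more electron from the +2 cation: P²⁺ still has 3 valence electrons; S²⁺ still has 4 valence electrons; Na²⁺ is already 1 electron into the core.
Breaking into a closed-shell core is much more expensive than removing a leftover valence electron — Na has the largest IE_3 here.
Valence configurations: P²⁺ [Ne]3s²3p¹, S²⁺ [Ne]3s²3p².
Tabulated IE_3 (kJ/mol): P 2914, S 3357, Na 6910.
Putting it together, IE_3: P < S < Na.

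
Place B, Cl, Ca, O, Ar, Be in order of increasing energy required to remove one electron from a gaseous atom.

Be is in period 2, group 2; B is in period 2, group 13; O is in period 2, group 16; Cl is in period 3, group 17; Ar is in period 3, group 18; Ca is in period 4, group 2.
First ionization energy rises across a period (greater Z_eff holds electrons more tightly) and falls down a group (valence electrons are farther from the nucleus).
Neither a single period nor a single group — weigh both effects.
B > Ca: both effects reinforce here, so B is clearly the higher of the two.
Be > B: this pair runs against the simple trend — see the exception note.
Cl > Be: the two effects oppose for this pair; the across-period effect wins (1251 vs 900 kJ/mol).
O > Cl: period and group pull opposite ways; the down-group shift dominates (1314 vs 1251 kJ/mol).
Ar > O: the two effects oppose for this pair; the across-period effect wins (1521 vs 1314 kJ/mol).
Note the exception: Be has a higher first ionization energy than B, contrary to the simple trend — removing B's lone 2p electron is easier than breaking Be's filled 2s².
Tabulated first ionization energy (kJ/mol): Be 900, B 801, O 1314, Cl 1251, Ar 1521, Ca 590.
So from lowest to highest: Ca < B < Be < Cl < O < Ar.

Ca < B < Be < Cl < O < Ar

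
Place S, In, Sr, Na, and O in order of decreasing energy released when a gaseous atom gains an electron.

O is in period 2, group 16; Na is in period 3, group 1; S is in period 3, group 16; Sr is in period 5, group 2; In is in period 5, group 13.
EA tends to increase across a period and decrease down a group, though the pattern is less regular than for IE or radius.
These span different periods and groups, so the two trends combine.
In > Sr: both are in period 5; the period trend gives In the larger value.
Na > In: the two effects oppose for this pair; the down-group effect wins (53 vs 29 kJ/mol).
O > Na: both effects reinforce here, so O is clearly the higher of the two.
S > O: this pair runs against the simple trend — see the exception note.
Note the exception: S has a higher electron affinity than O, contrary to the simple trend — the compact 2p subshell of O repels the added electron more than S's larger 3p does.
For reference (kJ/mol): O 141, Na 53, S 200, Sr 5, In 29.
So from highest to lowest: S > O > Na > In > Sr.

S > O > Na > In > Sr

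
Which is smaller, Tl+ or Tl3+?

Tl3+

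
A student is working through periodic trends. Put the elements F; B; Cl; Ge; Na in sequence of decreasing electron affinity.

Cl > F > Ge > Na > B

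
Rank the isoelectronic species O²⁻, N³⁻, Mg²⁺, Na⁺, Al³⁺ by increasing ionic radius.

All of these have 10 electrons, so size is governed by nuclear charge alone: the more protons, the stronger the pull on the same electron cloud, and the smaller the ion.
Nuclear charges: Al³⁺ (Z=13), Mg²⁺ (Z=12), Na⁺ (Z=11), O²⁻ (Z=8), N³⁻ (Z=7).
Smallest to largest: Al³⁺ < Mg²⁺ < Na⁺ < O²⁻ < N³⁻.

Al³⁺, Mg²⁺, Na⁺, O²⁻, N³⁻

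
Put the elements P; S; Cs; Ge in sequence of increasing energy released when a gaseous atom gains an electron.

Cs < P < Ge < S

P is in period 3, group 15; S is in period 3, group 16; Ge is in period 4, group 14; Cs is in period 6, group 1.
Atoms with high Z_eff and room in the valence shell (especially the halogens) have the most exothermic electron affinities.
These span different periods and groups, so the two trends combine.
P > Cs: both effects reinforce here, so P is clearly the higher of the two.
Ge > P: this pair runs against the simple trend — see the exception note.
S > Ge: relative to Ge, both the across-period and down-group shifts push S's electron affinity up.
Note the exception: Ge has a higher electron affinity than P, contrary to the simple trend — adding an electron to P's half-filled np³ subshell costs electron-pairing energy.
Tabulated electron affinity (kJ/mol): P 72, S 200, Ge 119, Cs 46.
So from lowest to highest: Cs < P < Ge < S.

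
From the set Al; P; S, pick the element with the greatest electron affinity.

Al is in period 3, group 13; P is in period 3, group 15; S is in period 3, group 16.
EA tends to increase across a period and decrease down a group, though the pattern is less regular than for IE or radius.
All lie in period 3, so electron affinity increases left to right.
The greatest electron affinity among these belongs to S.

S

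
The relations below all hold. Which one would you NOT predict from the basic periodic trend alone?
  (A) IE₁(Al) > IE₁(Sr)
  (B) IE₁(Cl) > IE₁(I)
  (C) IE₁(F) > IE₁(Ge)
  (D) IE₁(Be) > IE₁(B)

The general trend: IE₁ increases across a period and decreases down a group.
(A) Al (period 3, group 13) vs Sr (period 5, group 2): the stated order agrees with the simple trend.
(B) Cl (period 3, group 17) vs I (period 5, group 17): the stated order agrees with the simple trend.
(C) F (period 2, group 17) vs Ge (period 4, group 14): the stated order agrees with the simple trend.
(D) Be (period 2, group 2) vs B (period 2, group 13): the stated order contradicts the simple trend.
The exception is (D): removing B's lone 2p electron is easier than breaking Be's filled 2s².

(D)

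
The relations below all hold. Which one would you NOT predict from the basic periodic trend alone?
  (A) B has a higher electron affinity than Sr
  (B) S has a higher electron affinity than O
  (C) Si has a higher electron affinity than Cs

The general trend: electron affinity increases across a period and decreases down a group.
(A) B (period 2, group 13) vs Sr (period 5, group 2): the stated order agrees with the simple trend.
(B) S (period 3, group 16) vs O (period 2, group 16): the stated order contradicts the simple trend.
(C) Si (period 3, group 14) vs Cs (period 6, group 1): the stated order agrees with the simple trend.
The exception is (B): the compact 2p subshell of O repels the added electron more than S's larger 3p does.

(B)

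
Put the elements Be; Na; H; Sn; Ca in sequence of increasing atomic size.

H, Be, Sn, Na, Ca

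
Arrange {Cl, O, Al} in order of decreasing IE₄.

After 3 electrons have been removed, what remains? Cl³⁺ still has 4 valence electrons; O³⁺ still has 3 valence electrons; Al³⁺ is the bare [Ne] core.
Pulling an electron out of a noble-gas core costs far more than removing a remaining valence electron, so Al sits at the high end of IE_4.
Valence configurations: Cl³⁺ [Ne]3s²3p², O³⁺ [He]2s²2p¹.
Tabulated IE_4 (kJ/mol): Cl 5159, O 7469, Al 11577.
Putting it together, IE_4: Cl < O < Al.

Al > O > Cl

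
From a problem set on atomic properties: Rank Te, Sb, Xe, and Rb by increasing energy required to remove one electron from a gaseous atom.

Rb, Sb, Te, Xe

Rb is in period 5, group 1; Sb is in period 5, group 15; Te is in period 5, group 16; Xe is in period 5, group 18.
IE₁ increases left→right with effective nuclear charge and decreases top→bottom as the valence shell moves farther out.
All lie in period 5, so first ionization energy increases left to right.
So from lowest to highest: Rb < Sb < Te < Xe.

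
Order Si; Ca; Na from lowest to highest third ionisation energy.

After 2 electrons have been removed, what remains? Si²⁺ still has 2 valence electrons; Ca²⁺ is the bare [Ar] core; Na²⁺ is already 1 electron into the core.
Breaking into a closed-shell core is much more expensive than removing a leftover valence electron — Ca and Na have the largest IE_3 here.
Tabulated IE_3 (kJ/mol): Si 3232, Ca 4912, Na 6910.
So the third ionization energies run Si < Ca < Na.

Si < Ca < Na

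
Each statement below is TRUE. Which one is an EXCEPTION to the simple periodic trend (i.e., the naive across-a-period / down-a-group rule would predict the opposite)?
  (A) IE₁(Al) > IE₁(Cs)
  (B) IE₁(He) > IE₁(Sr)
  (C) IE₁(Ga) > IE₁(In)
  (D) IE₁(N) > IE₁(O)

(D)

The general trend: first ionization energy increases across a period and decreases down a group.
(A) Al (period 3, group 13) vs Cs (period 6, group 1): the stated order agrees with the simple trend.
(B) He (period 1, group 18) vs Sr (period 5, group 2): the stated order agrees with the simple trend.
(C) Ga (period 4, group 13) vs In (period 5, group 13): the stated order agrees with the simple trend.
(D) N (period 2, group 15) vs O (period 2, group 16): the stated order contradicts the simple trend.
The exception is (D): pairing an electron in O's 2p⁴ costs repulsion energy, so O ionizes more easily than half-filled N (2p³).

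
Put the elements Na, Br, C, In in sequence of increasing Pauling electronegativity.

C is in period 2, group 14; Na is in period 3, group 1; Br is in period 4, group 17; In is in period 5, group 13.
EN rises left→right (higher Z_eff, smaller atoms) and falls top→bottom (larger, more shielded atoms).
These span different periods and groups, so the two trends combine.
In > Na: period and group pull opposite ways; the across-period shift dominates (1.78 vs 0.93).
C > In: both effects reinforce here, so C is clearly the higher of the two.
Br > C: the two effects oppose for this pair; the across-period effect wins (2.96 vs 2.55).
For reference (Pauling): C 2.55, Na 0.93, Br 2.96, In 1.78.
So from lowest to highest: Na < In < C < Br.

Na < In < C < Br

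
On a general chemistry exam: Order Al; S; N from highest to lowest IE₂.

N > S > Al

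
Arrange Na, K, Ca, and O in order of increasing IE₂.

Ca, K, O, Na

IE_2 is the cost of taking one more electron from the +1 cation: Na⁺ is the bare [Ne] core; K⁺ is the bare [Ar] core; Ca⁺ still has 1 valence electron; O⁺ still has 5 valence electrons.
Usually core removal costs more than valence removal, but here the competition is close: a tightly held n=2 valence electron can cost more to remove than an n=3 core electron, so the actual values have to decide it.
Valence configurations: Ca⁺ [Ar]4s¹, O⁺ [He]2s²2p³.
The numbers (kJ/mol): Na 4562, K 3052, Ca 1145, O 3388.
Overall IE_2 order: Ca < K < O < Na.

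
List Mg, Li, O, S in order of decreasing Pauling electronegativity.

O, S, Mg, Li

Li is in period 2, group 1; O is in period 2, group 16; Mg is in period 3, group 2; S is in period 3, group 16.
EN rises left→right (higher Z_eff, smaller atoms) and falls top→bottom (larger, more shielded atoms).
These span different periods and groups, so the two trends combine.
Mg > Li: period and group pull opposite ways; the across-period shift dominates (1.31 vs 0.98).
S > Mg: both are in period 3; the period trend gives S the larger value.
O > S: they share group 16; the group trend gives O the larger value.
Approximate values (Pauling): Li 0.98, O 3.44, Mg 1.31, S 2.58.
So from highest to lowest: O > S > Mg > Li.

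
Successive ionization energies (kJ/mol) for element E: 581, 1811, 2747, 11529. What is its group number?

Look for the largest jump between consecutive ionization energies: IE4/IE3 ≈ 4.2, far larger than any earlier ratio.
That jump marks the point where a core electron is being removed. So the atom has 3 valence electrons.
A main-group element with 3 valence electrons is in group 13.

Group 13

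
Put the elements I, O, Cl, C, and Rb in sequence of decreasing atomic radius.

Rb > I > Cl > C > O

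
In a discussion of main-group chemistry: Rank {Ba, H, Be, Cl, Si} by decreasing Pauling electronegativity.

Cl > H > Si > Be > Ba

H is in period 1, group 1; Be is in period 2, group 2; Si is in period 3, group 14; Cl is in period 3, group 17; Ba is in period 6, group 2.
Atoms toward the upper right of the periodic table pull bonding electrons most strongly.
Neither a single period nor a single group — weigh both effects.
Be > Ba: Be sits above Ba in group 2, so the down-group effect alone puts Be higher.
Si > Be: period and group pull opposite ways; the across-period shift dominates (1.90 vs 1.57).
H > Si: the two effects oppose for this pair; the down-group effect wins (2.20 vs 1.90).
Cl > H: period and group pull opposite ways; the across-period shift dominates (3.16 vs 2.20).
Tabulated electronegativity (Pauling): H 2.20, Be 1.57, Si 1.90, Cl 3.16, Ba 0.89.
So from highest to lowest: Cl > H > Si > Be > Ba.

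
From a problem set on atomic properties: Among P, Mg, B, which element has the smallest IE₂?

Mg

After 1 electron has been removed, what remains? P⁺ still has 4 valence electrons; Mg⁺ still has 1 valence electron; B⁺ still has 2 valence electrons.
All are still removing valence electrons, so compare the +1 ions as you would atoms: IE_2 generally rises across a period (higher Z_eff) and falls down a group (larger shell), subject to the usual subshell exceptions.
Valence configurations: P⁺ [Ne]3s²3p², Mg⁺ [Ne]3s¹, B⁺ [He]2s².
Tabulated IE_2 (kJ/mol): P 1907, Mg 1451, B 2427.
Hence IE_2: Mg < P < B.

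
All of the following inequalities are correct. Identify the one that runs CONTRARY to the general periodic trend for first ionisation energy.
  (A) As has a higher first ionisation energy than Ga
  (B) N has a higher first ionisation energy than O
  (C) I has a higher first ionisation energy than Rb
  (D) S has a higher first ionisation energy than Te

The general trend: first ionisation energy increases across a period and decreases down a group.
(A) As (period 4, group 15) vs Ga (period 4, group 13): the stated order agrees with the simple trend.
(B) N (period 2, group 15) vs O (period 2, group 16): the stated order contradicts the simple trend.
(C) I (period 5, group 17) vs Rb (period 5, group 1): the stated order agrees with the simple trend.
(D) S (period 3, group 16) vs Te (period 5, group 16): the stated order agrees with the simple trend.
The exception is (B): pairing an electron in O's 2p⁴ costs repulsion energy, so O ionizes more easily than half-filled N (2p³).

(B)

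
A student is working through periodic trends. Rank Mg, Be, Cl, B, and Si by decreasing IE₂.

B > Cl > Be > Si > Mg

Consider each +1 ion: Mg⁺ still has 1 valence electron; Be⁺ still has 1 valence electron; Cl⁺ still has 6 valence electrons; B⁺ still has 2 valence electrons; Si⁺ still has 3 valence electrons.
All are still removing valence electrons, so compare the +1 ions as you would atoms: IE_2 generally rises across a period (higher Z_eff) and falls down a group (larger shell), subject to the usual subshell exceptions.
Valence configurations: Mg⁺ [Ne]3s¹, Be⁺ [He]2s¹, Cl⁺ [Ne]3s²3p⁴, B⁺ [He]2s², Si⁺ [Ne]3s²3p¹.
The numbers (kJ/mol): Mg 1451, Be 1757, Cl 2298, B 2427, Si 1577.
Putting it together, IE_2: Mg < Si < Be < Cl < B.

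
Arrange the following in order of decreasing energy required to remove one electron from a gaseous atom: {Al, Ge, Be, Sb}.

Be, Sb, Ge, Al

First ionization energy rises across a period (greater Z_eff holds electrons more tightly) and falls down a group (valence electrons are farther from the nucleus).
These sit on a diagonal, where the across-period and down-group effects partly cancel.
Ge > Al: period and group pull opposite ways; the across-period shift dominates (762 vs 578 kJ/mol).
Sb > Ge: period and group pull opposite ways; the across-period shift dominates (831 vs 762 kJ/mol).
Be > Sb: the two effects oppose for this pair; the down-group effect wins (900 vs 831 kJ/mol).
Tabulated first ionization energy (kJ/mol): Be 900, Al 578, Ge 762, Sb 831.
So from highest to lowest: Be > Sb > Ge > Al.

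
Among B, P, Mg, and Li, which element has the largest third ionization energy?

Li

Consider each +2 ion: B²⁺ still has 1 valence electron; P²⁺ still has 3 valence electrons; Mg²⁺ is the bare [Ne] core; Li²⁺ is already 1 electron into the core.
Pulling an electron out of a noble-gas core costs far more than removing a remaining valence electron, so Mg and Li sit at the high end of IE_3.
Valence configurations: B²⁺ [He]2s¹, P²⁺ [Ne]3s²3p¹.
Tabulated IE_3 (kJ/mol): B 3660, P 2914, Mg 7733, Li 11815.
Putting it together, IE_3: P < B < Mg < Li.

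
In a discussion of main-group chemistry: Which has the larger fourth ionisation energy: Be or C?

Be

Consider each +3 ion: Be³⁺ is already 1 electron into the core; C³⁺ still has 1 valence electron.
Breaking into a closed-shell core is much more expensive than removing a leftover valence electron — Be has the largest IE_4 here.
Tabulated IE_4 (kJ/mol): Be 21007, C 6223.
Hence IE_4: C < Be.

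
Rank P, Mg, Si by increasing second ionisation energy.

Mg < Si < P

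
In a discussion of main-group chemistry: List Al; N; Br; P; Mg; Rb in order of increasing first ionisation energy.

Rb, Al, Mg, P, Br, N

Removing the outermost electron gets harder across a period and easier down a group.
Here both period and group differ, so the two effects have to be weighed against each other.
Al > Rb: both effects reinforce here, so Al is clearly the higher of the two.
Mg > Al: this pair runs against the simple trend — see the exception note.
P > Mg: both are in period 3; the period trend gives P the larger value.
Br > P: period and group pull opposite ways; the across-period shift dominates (1140 vs 1012 kJ/mol).
N > Br: the two effects oppose for this pair; the down-group effect wins (1402 vs 1140 kJ/mol).
Note the exception: Mg has a higher first ionization energy than Al, contrary to the simple trend — Al's single 3p electron is easier to remove than one from Mg's filled 3s².
Tabulated first ionization energy (kJ/mol): N 1402, Mg 738, Al 578, P 1012, Br 1140, Rb 403.
So from lowest to highest: Rb < Al < Mg < P < Br < N.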